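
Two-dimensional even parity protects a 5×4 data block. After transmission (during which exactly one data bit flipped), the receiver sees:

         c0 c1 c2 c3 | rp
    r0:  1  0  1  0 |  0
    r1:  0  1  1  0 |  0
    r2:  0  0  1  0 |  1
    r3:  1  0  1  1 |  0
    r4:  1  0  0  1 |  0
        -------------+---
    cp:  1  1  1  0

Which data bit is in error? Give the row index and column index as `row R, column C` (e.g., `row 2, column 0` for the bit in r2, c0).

Recompute each row's even parity and compare to rp:
  r0: data parity 0, sent rp 0 → ok
  r1: data parity 0, sent rp 0 → ok
  r2: data parity 1, sent rp 1 → ok
  r3: data parity 1, sent rp 0 → mismatch
  r4: data parity 0, sent rp 0 → ok
Recompute each column's even parity and compare to cp:
  c0: data parity 1, sent cp 1 → ok
  c1: data parity 1, sent cp 1 → ok
  c2: data parity 0, sent cp 1 → mismatch
  c3: data parity 0, sent cp 0 → ok
Exactly one row (r3) and one column (c2) fail → the flipped bit is at their intersection.

row 3, column 2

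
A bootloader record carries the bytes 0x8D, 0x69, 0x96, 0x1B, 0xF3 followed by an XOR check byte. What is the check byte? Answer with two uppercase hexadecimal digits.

9A

XOR the bytes together:
  start with 0x8D
  0x8D ⊕ 0x69 = 0xE4
  0xE4 ⊕ 0x96 = 0x72
  0x72 ⊕ 0x1B = 0x69
  0x69 ⊕ 0xF3 = 0x9A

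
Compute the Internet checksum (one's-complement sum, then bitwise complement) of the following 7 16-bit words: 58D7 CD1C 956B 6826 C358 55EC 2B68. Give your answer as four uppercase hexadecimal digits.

97CC

One's-complement addition (fold any carry out of bit 15 back into bit 0):
  0x58D7 + 0xCD1C = 0x125F3 → wrap carry → 0x25F4
  0x25F4 + 0x956B = 0x0BB5F
  0xBB5F + 0x6826 = 0x12385 → wrap carry → 0x2386
  0x2386 + 0xC358 = 0x0E6DE
  0xE6DE + 0x55EC = 0x13CCA → wrap carry → 0x3CCB
  0x3CCB + 0x2B68 = 0x06833
One's-complement sum = 0x6833.
Checksum = ~0x6833 & 0xFFFF = 0x97CC.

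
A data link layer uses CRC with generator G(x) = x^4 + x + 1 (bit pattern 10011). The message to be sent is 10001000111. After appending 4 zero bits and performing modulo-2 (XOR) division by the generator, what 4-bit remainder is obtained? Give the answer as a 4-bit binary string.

0111

Append 4 zeros: 100010001110000. Divide by 10011 (XOR where the leading bit is 1):
  pos 0: 10001 XOR 10011 = 00010
  pos 3: 10000 XOR 10011 = 00011
  pos 6: 11111 XOR 10011 = 01100
  pos 7: 11000 XOR 10011 = 01011
  pos 8: 10110 XOR 10011 = 00101
  pos 10: 10100 XOR 10011 = 00111
Remainder (last 4 bits) = 0111. This is the CRC / FCS.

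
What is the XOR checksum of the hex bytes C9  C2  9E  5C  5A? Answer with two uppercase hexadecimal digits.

XOR the bytes together:
  start with 0xC9
  0xC9 ⊕ 0xC2 = 0x0B
  0x0B ⊕ 0x9E = 0x95
  0x95 ⊕ 0x5C = 0xC9
  0xC9 ⊕ 0x5A = 0x93

93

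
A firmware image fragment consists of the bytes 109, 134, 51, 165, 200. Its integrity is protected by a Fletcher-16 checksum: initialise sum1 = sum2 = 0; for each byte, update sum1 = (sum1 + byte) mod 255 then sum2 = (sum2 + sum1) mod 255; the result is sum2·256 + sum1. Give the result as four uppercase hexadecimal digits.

Running sums (mod 255):
  after byte 0 (109): sum1=109, sum2=109
  after byte 1 (134): sum1=243, sum2=97
  after byte 2 (51): sum1=39, sum2=136
  after byte 3 (165): sum1=204, sum2=85
  after byte 4 (200): sum1=149, sum2=234
Checksum = sum2·256 + sum1 = 234·256 + 149 = 60053 = 0xEA95.

EA95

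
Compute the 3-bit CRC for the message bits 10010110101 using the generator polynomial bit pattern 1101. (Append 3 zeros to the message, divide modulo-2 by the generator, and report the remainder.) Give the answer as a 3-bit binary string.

110

Append 3 zeros: 10010110101000. Divide by 1101 (XOR where the leading bit is 1):
  pos 0: 1001 XOR 1101 = 0100
  pos 1: 1000 XOR 1101 = 0101
  pos 2: 1011 XOR 1101 = 0110
  pos 3: 1101 XOR 1101 = 0000
  pos 8: 1010 XOR 1101 = 0111
  pos 9: 1110 XOR 1101 = 0011
Remainder (last 3 bits) = 110. This is the CRC / FCS.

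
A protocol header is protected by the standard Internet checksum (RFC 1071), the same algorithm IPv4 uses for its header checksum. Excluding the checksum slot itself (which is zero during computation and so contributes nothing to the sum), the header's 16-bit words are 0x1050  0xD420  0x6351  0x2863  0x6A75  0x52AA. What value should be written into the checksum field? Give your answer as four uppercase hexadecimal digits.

D2BA

One's-complement addition (fold any carry out of bit 15 back into bit 0):
  0x1050 + 0xD420 = 0x0E470
  0xE470 + 0x6351 = 0x147C1 → wrap carry → 0x47C2
  0x47C2 + 0x2863 = 0x07025
  0x7025 + 0x6A75 = 0x0DA9A
  0xDA9A + 0x52AA = 0x12D44 → wrap carry → 0x2D45
One's-complement sum = 0x2D45.
Checksum = ~0x2D45 & 0xFFFF = 0xD2BA.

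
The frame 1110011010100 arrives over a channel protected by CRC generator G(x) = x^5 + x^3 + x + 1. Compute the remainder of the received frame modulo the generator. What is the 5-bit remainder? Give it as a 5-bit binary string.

00001

Modulo-2 division of 1110011010100 by 101011:
  pos 0: 111001 XOR 101011 = 010010
  pos 1: 100101 XOR 101011 = 001110
  pos 3: 111001 XOR 101011 = 010010
  pos 4: 100100 XOR 101011 = 001111
  pos 6: 111110 XOR 101011 = 010101
  pos 7: 101010 XOR 101011 = 000001
Remainder = 00001 (nonzero — an error is detected).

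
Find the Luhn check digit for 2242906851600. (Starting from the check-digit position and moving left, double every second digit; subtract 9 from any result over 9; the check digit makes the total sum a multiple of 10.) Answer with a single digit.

Partial digits right→left: 0 0 6 1 5 8 6 0 9 2 4 2 2
Double every second digit counting from the check-digit position (so the 1st, 3rd, 5th, ... of the partial from the right).
  doubled (with −9 where >9): 0 3 1 3 9 8 4 → sum 28
  kept as-is: 0 1 8 0 2 2 → sum 13
Total = 28 + 13 = 41.
Check digit = (10 − (41 mod 10)) mod 10 = 9.

9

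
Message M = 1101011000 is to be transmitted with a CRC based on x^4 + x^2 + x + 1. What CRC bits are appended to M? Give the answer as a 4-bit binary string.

Append 4 zeros: 11010110000000. Divide by 10111 (XOR where the leading bit is 1):
  pos 0: 11010 XOR 10111 = 01101
  pos 1: 11011 XOR 10111 = 01100
  pos 2: 11001 XOR 10111 = 01110
  pos 3: 11100 XOR 10111 = 01011
  pos 4: 10110 XOR 10111 = 00001
  pos 8: 10000 XOR 10111 = 00111
Remainder (last 4 bits) = 1110. This is the CRC / FCS.

1110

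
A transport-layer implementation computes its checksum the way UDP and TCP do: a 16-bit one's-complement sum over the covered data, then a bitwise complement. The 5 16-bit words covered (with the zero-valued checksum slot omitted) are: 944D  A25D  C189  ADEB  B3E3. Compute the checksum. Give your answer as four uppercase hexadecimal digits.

A5FB

One's-complement addition (fold any carry out of bit 15 back into bit 0):
  0x944D + 0xA25D = 0x136AA → wrap carry → 0x36AB
  0x36AB + 0xC189 = 0x0F834
  0xF834 + 0xADEB = 0x1A61F → wrap carry → 0xA620
  0xA620 + 0xB3E3 = 0x15A03 → wrap carry → 0x5A04
One's-complement sum = 0x5A04.
Checksum = ~0x5A04 & 0xFFFF = 0xA5FB.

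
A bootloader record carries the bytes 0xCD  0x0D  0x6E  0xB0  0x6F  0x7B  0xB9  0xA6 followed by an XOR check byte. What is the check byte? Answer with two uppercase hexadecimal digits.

15

XOR the bytes together:
  start with 0xCD
  0xCD ⊕ 0x0D = 0xC0
  0xC0 ⊕ 0x6E = 0xAE
  0xAE ⊕ 0xB0 = 0x1E
  0x1E ⊕ 0x6F = 0x71
  0x71 ⊕ 0x7B = 0x0A
  0x0A ⊕ 0xB9 = 0xB3
  0xB3 ⊕ 0xA6 = 0x15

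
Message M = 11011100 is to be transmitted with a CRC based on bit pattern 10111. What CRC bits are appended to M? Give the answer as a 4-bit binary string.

Append 4 zeros: 110111000000. Divide by 10111 (XOR where the leading bit is 1):
  pos 0: 11011 XOR 10111 = 01100
  pos 1: 11001 XOR 10111 = 01110
  pos 2: 11100 XOR 10111 = 01011
  pos 3: 10110 XOR 10111 = 00001
  pos 7: 10000 XOR 10111 = 00111
Remainder (last 4 bits) = 0111. This is the CRC / FCS.

0111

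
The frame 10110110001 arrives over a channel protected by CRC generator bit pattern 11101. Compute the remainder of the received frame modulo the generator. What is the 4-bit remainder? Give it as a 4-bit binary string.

Modulo-2 division of 10110110001 by 11101:
  pos 0: 10110 XOR 11101 = 01011
  pos 1: 10111 XOR 11101 = 01010
  pos 2: 10101 XOR 11101 = 01000
  pos 3: 10000 XOR 11101 = 01101
  pos 4: 11010 XOR 11101 = 00111
  pos 6: 11101 XOR 11101 = 00000
Remainder = 0000 (zero — the frame passes the CRC check).

0000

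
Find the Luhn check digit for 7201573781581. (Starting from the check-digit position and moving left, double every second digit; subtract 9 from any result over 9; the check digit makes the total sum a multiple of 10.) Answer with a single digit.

2

Partial digits right→left: 1 8 5 1 8 7 3 7 5 1 0 2 7
Double every second digit counting from the check-digit position (so the 1st, 3rd, 5th, ... of the partial from the right).
  doubled (with −9 where >9): 2 1 7 6 1 0 5 → sum 22
  kept as-is: 8 1 7 7 1 2 → sum 26
Total = 22 + 26 = 48.
Check digit = (10 − (48 mod 10)) mod 10 = 2.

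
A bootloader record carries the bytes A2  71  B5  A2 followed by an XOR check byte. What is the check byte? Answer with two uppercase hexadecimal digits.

C4

XOR the bytes together:
  start with 0xA2
  0xA2 ⊕ 0x71 = 0xD3
  0xD3 ⊕ 0xB5 = 0x66
  0x66 ⊕ 0xA2 = 0xC4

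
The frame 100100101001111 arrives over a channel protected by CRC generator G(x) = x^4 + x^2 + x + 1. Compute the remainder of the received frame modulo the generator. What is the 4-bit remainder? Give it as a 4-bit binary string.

Modulo-2 division of 100100101001111 by 10111:
  pos 0: 10010 XOR 10111 = 00101
  pos 2: 10101 XOR 10111 = 00010
  pos 5: 10010 XOR 10111 = 00101
  pos 7: 10101 XOR 10111 = 00010
  pos 10: 10111 XOR 10111 = 00000
Remainder = 0000 (zero — the frame passes the CRC check).

0000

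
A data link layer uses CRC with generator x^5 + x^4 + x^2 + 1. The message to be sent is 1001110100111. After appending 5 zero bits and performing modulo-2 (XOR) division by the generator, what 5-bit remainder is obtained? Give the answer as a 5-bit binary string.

Append 5 zeros: 100111010011100000. Divide by 110101 (XOR where the leading bit is 1):
  pos 0: 100111 XOR 110101 = 010010
  pos 1: 100100 XOR 110101 = 010001
  pos 2: 100011 XOR 110101 = 010110
  pos 3: 101100 XOR 110101 = 011001
  pos 4: 110010 XOR 110101 = 000111
  pos 7: 111111 XOR 110101 = 001010
  pos 9: 101000 XOR 110101 = 011101
  pos 10: 111010 XOR 110101 = 001111
  pos 12: 111100 XOR 110101 = 001001
Remainder (last 5 bits) = 01001. This is the CRC / FCS.

01001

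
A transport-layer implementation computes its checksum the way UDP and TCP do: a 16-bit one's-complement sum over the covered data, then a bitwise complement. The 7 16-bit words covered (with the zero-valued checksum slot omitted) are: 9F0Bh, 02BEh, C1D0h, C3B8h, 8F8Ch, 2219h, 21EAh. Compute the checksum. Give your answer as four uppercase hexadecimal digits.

One's-complement addition (fold any carry out of bit 15 back into bit 0):
  0x9F0B + 0x02BE = 0x0A1C9
  0xA1C9 + 0xC1D0 = 0x16399 → wrap carry → 0x639A
  0x639A + 0xC3B8 = 0x12752 → wrap carry → 0x2753
  0x2753 + 0x8F8C = 0x0B6DF
  0xB6DF + 0x2219 = 0x0D8F8
  0xD8F8 + 0x21EA = 0x0FAE2
One's-complement sum = 0xFAE2.
Checksum = ~0xFAE2 & 0xFFFF = 0x051D.

051D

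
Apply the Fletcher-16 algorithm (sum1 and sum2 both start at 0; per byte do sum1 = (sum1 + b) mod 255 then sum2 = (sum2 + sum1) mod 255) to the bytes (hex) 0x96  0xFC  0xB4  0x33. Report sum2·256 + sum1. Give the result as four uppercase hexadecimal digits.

ED7B

Running sums (mod 255):
  after byte 0 (0x96): sum1=150, sum2=150
  after byte 1 (0xFC): sum1=147, sum2=42
  after byte 2 (0xB4): sum1=72, sum2=114
  after byte 3 (0x33): sum1=123, sum2=237
Checksum = sum2·256 + sum1 = 237·256 + 123 = 60795 = 0xED7B.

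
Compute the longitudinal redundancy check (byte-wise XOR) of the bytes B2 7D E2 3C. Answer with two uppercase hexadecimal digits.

XOR the bytes together:
  start with 0xB2
  0xB2 ⊕ 0x7D = 0xCF
  0xCF ⊕ 0xE2 = 0x2D
  0x2D ⊕ 0x3C = 0x11

11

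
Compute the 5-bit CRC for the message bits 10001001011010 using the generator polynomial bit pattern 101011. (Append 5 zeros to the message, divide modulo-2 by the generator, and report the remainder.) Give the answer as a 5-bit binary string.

Append 5 zeros: 1000100101101000000. Divide by 101011 (XOR where the leading bit is 1):
  pos 0: 100010 XOR 101011 = 001001
  pos 2: 100101 XOR 101011 = 001110
  pos 4: 111001 XOR 101011 = 010010
  pos 5: 100101 XOR 101011 = 001110
  pos 7: 111001 XOR 101011 = 010010
  pos 8: 100100 XOR 101011 = 001111
  pos 10: 111100 XOR 101011 = 010111
  pos 11: 101110 XOR 101011 = 000101
Remainder (last 5 bits) = 10100. This is the CRC / FCS.

10100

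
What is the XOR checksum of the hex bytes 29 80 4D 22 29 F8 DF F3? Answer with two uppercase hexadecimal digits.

3B

XOR the bytes together:
  start with 0x29
  0x29 ⊕ 0x80 = 0xA9
  0xA9 ⊕ 0x4D = 0xE4
  0xE4 ⊕ 0x22 = 0xC6
  0xC6 ⊕ 0x29 = 0xEF
  0xEF ⊕ 0xF8 = 0x17
  0x17 ⊕ 0xDF = 0xC8
  0xC8 ⊕ 0xF3 = 0x3B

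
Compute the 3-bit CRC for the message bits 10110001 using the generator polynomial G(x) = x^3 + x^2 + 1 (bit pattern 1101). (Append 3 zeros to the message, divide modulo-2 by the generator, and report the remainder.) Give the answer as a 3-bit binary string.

Append 3 zeros: 10110001000. Divide by 1101 (XOR where the leading bit is 1):
  pos 0: 1011 XOR 1101 = 0110
  pos 1: 1100 XOR 1101 = 0001
  pos 4: 1001 XOR 1101 = 0100
  pos 5: 1000 XOR 1101 = 0101
  pos 6: 1010 XOR 1101 = 0111
  pos 7: 1110 XOR 1101 = 0011
Remainder (last 3 bits) = 011. This is the CRC / FCS.

011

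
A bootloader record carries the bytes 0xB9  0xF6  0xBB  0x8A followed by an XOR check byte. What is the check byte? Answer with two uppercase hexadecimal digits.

XOR the bytes together:
  start with 0xB9
  0xB9 ⊕ 0xF6 = 0x4F
  0x4F ⊕ 0xBB = 0xF4
  0xF4 ⊕ 0x8A = 0x7E

7E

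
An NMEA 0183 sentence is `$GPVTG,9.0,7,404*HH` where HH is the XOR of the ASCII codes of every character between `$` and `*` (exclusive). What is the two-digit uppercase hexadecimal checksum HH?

XOR the ASCII codes of the payload characters:
  'G' = 0x47 → acc = 0x47
  'P' = 0x50 → acc = 0x17
  'V' = 0x56 → acc = 0x41
  'T' = 0x54 → acc = 0x15
  'G' = 0x47 → acc = 0x52
  ',' = 0x2C → acc = 0x7E
  '9' = 0x39 → acc = 0x47
  '.' = 0x2E → acc = 0x69
  '0' = 0x30 → acc = 0x59
  ',' = 0x2C → acc = 0x75
  '7' = 0x37 → acc = 0x42
  ',' = 0x2C → acc = 0x6E
  '4' = 0x34 → acc = 0x5A
  '0' = 0x30 → acc = 0x6A
  '4' = 0x34 → acc = 0x5E
Checksum = 0x5E.

5E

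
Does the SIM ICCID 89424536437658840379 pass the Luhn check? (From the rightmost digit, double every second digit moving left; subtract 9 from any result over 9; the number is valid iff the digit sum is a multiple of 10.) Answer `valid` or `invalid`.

valid

From the right, keep odd positions and double even positions (subtract 9 from any doubled value over 9):
  doubled (positions 2,4,...): 5 0 7 1 5 8 6 8 8 7 → sum 55
  kept (positions 1,3,...): 9 3 4 8 6 3 6 5 2 9 → sum 55
Total = 110.
110 mod 10 = 0, so the number is valid.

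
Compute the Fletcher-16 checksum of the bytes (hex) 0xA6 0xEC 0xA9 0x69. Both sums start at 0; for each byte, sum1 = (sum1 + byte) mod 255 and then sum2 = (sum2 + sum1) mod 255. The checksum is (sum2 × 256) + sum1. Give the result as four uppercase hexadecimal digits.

1EA6

Running sums (mod 255):
  after byte 0 (0xA6): sum1=166, sum2=166
  after byte 1 (0xEC): sum1=147, sum2=58
  after byte 2 (0xA9): sum1=61, sum2=119
  after byte 3 (0x69): sum1=166, sum2=30
Checksum = sum2·256 + sum1 = 30·256 + 166 = 7846 = 0x1EA6.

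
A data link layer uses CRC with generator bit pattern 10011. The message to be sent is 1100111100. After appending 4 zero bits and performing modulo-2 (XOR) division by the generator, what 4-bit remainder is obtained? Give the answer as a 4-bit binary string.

1010

Append 4 zeros: 11001111000000. Divide by 10011 (XOR where the leading bit is 1):
  pos 0: 11001 XOR 10011 = 01010
  pos 1: 10101 XOR 10011 = 00110
  pos 3: 11011 XOR 10011 = 01000
  pos 4: 10000 XOR 10011 = 00011
  pos 7: 11000 XOR 10011 = 01011
  pos 8: 10110 XOR 10011 = 00101
Remainder (last 4 bits) = 1010. This is the CRC / FCS.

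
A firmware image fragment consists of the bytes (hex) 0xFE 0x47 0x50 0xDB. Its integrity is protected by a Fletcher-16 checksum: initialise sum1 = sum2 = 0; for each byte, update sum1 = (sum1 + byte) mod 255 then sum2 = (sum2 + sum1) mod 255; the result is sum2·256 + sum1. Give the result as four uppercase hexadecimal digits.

Running sums (mod 255):
  after byte 0 (0xFE): sum1=254, sum2=254
  after byte 1 (0x47): sum1=70, sum2=69
  after byte 2 (0x50): sum1=150, sum2=219
  after byte 3 (0xDB): sum1=114, sum2=78
Checksum = sum2·256 + sum1 = 78·256 + 114 = 20082 = 0x4E72.

4E72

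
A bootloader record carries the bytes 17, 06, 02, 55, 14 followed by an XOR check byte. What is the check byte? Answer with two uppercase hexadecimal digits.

52

XOR the bytes together:
  start with 0x17
  0x17 ⊕ 0x06 = 0x11
  0x11 ⊕ 0x02 = 0x13
  0x13 ⊕ 0x55 = 0x46
  0x46 ⊕ 0x14 = 0x52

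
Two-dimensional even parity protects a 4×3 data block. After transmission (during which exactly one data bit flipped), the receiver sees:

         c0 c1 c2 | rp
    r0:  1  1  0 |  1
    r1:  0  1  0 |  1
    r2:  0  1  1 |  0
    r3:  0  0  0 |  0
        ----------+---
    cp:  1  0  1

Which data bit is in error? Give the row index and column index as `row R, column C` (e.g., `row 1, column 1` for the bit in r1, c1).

Recompute each row's even parity and compare to rp:
  r0: data parity 0, sent rp 1 → mismatch
  r1: data parity 1, sent rp 1 → ok
  r2: data parity 0, sent rp 0 → ok
  r3: data parity 0, sent rp 0 → ok
Recompute each column's even parity and compare to cp:
  c0: data parity 1, sent cp 1 → ok
  c1: data parity 1, sent cp 0 → mismatch
  c2: data parity 1, sent cp 1 → ok
Exactly one row (r0) and one column (c1) fail → the flipped bit is at their intersection.

row 0, column 1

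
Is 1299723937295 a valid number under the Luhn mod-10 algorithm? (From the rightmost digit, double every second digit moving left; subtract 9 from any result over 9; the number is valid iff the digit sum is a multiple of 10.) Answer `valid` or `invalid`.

valid

From the right, keep odd positions and double even positions (subtract 9 from any doubled value over 9):
  doubled (positions 2,4,...): 9 5 9 4 9 4 → sum 40
  kept (positions 1,3,...): 5 2 3 3 7 9 1 → sum 30
Total = 70.
70 mod 10 = 0, so the number is valid.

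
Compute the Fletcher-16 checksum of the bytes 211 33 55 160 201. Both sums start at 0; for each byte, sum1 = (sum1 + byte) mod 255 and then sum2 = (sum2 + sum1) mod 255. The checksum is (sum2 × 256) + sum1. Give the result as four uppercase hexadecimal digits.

5896

Running sums (mod 255):
  after byte 0 (211): sum1=211, sum2=211
  after byte 1 (33): sum1=244, sum2=200
  after byte 2 (55): sum1=44, sum2=244
  after byte 3 (160): sum1=204, sum2=193
  after byte 4 (201): sum1=150, sum2=88
Checksum = sum2·256 + sum1 = 88·256 + 150 = 22678 = 0x5896.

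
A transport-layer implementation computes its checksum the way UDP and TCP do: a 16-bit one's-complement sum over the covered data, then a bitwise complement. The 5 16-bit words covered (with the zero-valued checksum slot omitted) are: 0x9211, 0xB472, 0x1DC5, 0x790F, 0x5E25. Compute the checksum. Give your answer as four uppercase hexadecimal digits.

C481

One's-complement addition (fold any carry out of bit 15 back into bit 0):
  0x9211 + 0xB472 = 0x14683 → wrap carry → 0x4684
  0x4684 + 0x1DC5 = 0x06449
  0x6449 + 0x790F = 0x0DD58
  0xDD58 + 0x5E25 = 0x13B7D → wrap carry → 0x3B7E
One's-complement sum = 0x3B7E.
Checksum = ~0x3B7E & 0xFFFF = 0xC481.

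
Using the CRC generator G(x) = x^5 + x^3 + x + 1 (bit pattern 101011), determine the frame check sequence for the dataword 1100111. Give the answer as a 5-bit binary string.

00100

Append 5 zeros: 110011100000. Divide by 101011 (XOR where the leading bit is 1):
  pos 0: 110011 XOR 101011 = 011000
  pos 1: 110001 XOR 101011 = 011010
  pos 2: 110100 XOR 101011 = 011111
  pos 3: 111110 XOR 101011 = 010101
  pos 4: 101010 XOR 101011 = 000001
Remainder (last 5 bits) = 00100. This is the CRC / FCS.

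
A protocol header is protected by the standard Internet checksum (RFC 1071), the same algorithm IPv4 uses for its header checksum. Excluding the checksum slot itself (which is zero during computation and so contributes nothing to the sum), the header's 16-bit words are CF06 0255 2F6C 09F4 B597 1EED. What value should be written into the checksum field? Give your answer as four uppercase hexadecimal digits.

One's-complement addition (fold any carry out of bit 15 back into bit 0):
  0xCF06 + 0x0255 = 0x0D15B
  0xD15B + 0x2F6C = 0x100C7 → wrap carry → 0x00C8
  0x00C8 + 0x09F4 = 0x00ABC
  0x0ABC + 0xB597 = 0x0C053
  0xC053 + 0x1EED = 0x0DF40
One's-complement sum = 0xDF40.
Checksum = ~0xDF40 & 0xFFFF = 0x20BF.

20BF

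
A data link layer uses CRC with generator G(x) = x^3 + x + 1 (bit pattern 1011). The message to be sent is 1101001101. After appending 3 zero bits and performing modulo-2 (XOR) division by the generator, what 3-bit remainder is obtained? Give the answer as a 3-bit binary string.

100

Append 3 zeros: 1101001101000. Divide by 1011 (XOR where the leading bit is 1):
  pos 0: 1101 XOR 1011 = 0110
  pos 1: 1100 XOR 1011 = 0111
  pos 2: 1110 XOR 1011 = 0101
  pos 3: 1011 XOR 1011 = 0000
  pos 7: 1010 XOR 1011 = 0001
Remainder (last 3 bits) = 100. This is the CRC / FCS.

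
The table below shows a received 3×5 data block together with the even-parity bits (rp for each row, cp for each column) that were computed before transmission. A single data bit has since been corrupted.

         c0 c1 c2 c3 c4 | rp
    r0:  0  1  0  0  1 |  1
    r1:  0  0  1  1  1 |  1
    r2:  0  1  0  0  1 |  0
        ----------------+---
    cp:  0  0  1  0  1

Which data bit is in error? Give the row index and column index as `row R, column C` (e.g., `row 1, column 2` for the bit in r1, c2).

row 0, column 3

Recompute each row's even parity and compare to rp:
  r0: data parity 0, sent rp 1 → mismatch
  r1: data parity 1, sent rp 1 → ok
  r2: data parity 0, sent rp 0 → ok
Recompute each column's even parity and compare to cp:
  c0: data parity 0, sent cp 0 → ok
  c1: data parity 0, sent cp 0 → ok
  c2: data parity 1, sent cp 1 → ok
  c3: data parity 1, sent cp 0 → mismatch
  c4: data parity 1, sent cp 1 → ok
Exactly one row (r0) and one column (c3) fail → the flipped bit is at their intersection.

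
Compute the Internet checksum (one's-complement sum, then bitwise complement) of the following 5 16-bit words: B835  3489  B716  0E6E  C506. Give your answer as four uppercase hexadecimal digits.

88B5

One's-complement addition (fold any carry out of bit 15 back into bit 0):
  0xB835 + 0x3489 = 0x0ECBE
  0xECBE + 0xB716 = 0x1A3D4 → wrap carry → 0xA3D5
  0xA3D5 + 0x0E6E = 0x0B243
  0xB243 + 0xC506 = 0x17749 → wrap carry → 0x774A
One's-complement sum = 0x774A.
Checksum = ~0x774A & 0xFFFF = 0x88B5.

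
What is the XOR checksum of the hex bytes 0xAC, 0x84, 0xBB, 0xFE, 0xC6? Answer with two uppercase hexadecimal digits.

AB

XOR the bytes together:
  start with 0xAC
  0xAC ⊕ 0x84 = 0x28
  0x28 ⊕ 0xBB = 0x93
  0x93 ⊕ 0xFE = 0x6D
  0x6D ⊕ 0xC6 = 0xAB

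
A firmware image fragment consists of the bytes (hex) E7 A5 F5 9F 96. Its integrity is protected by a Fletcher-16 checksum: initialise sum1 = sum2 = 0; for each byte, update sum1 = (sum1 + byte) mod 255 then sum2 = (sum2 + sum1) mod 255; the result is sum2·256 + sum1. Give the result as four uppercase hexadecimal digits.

Running sums (mod 255):
  after byte 0 (E7): sum1=231, sum2=231
  after byte 1 (A5): sum1=141, sum2=117
  after byte 2 (F5): sum1=131, sum2=248
  after byte 3 (9F): sum1=35, sum2=28
  after byte 4 (96): sum1=185, sum2=213
Checksum = sum2·256 + sum1 = 213·256 + 185 = 54713 = 0xD5B9.

D5B9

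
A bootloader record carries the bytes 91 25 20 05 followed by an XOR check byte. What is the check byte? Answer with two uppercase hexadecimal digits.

91

XOR the bytes together:
  start with 0x91
  0x91 ⊕ 0x25 = 0xB4
  0xB4 ⊕ 0x20 = 0x94
  0x94 ⊕ 0x05 = 0x91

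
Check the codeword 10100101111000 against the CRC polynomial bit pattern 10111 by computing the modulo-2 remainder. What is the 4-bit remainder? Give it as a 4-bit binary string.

Modulo-2 division of 10100101111000 by 10111:
  pos 0: 10100 XOR 10111 = 00011
  pos 3: 11101 XOR 10111 = 01010
  pos 4: 10101 XOR 10111 = 00010
  pos 7: 10110 XOR 10111 = 00001
Remainder = 0100 (nonzero — an error is detected).

0100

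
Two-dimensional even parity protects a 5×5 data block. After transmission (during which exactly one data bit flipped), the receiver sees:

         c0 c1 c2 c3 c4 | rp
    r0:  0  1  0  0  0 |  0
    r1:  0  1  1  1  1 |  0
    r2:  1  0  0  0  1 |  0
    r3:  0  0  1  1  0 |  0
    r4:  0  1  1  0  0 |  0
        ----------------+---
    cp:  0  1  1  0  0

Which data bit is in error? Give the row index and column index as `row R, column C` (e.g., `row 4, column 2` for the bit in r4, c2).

row 0, column 0

Recompute each row's even parity and compare to rp:
  r0: data parity 1, sent rp 0 → mismatch
  r1: data parity 0, sent rp 0 → ok
  r2: data parity 0, sent rp 0 → ok
  r3: data parity 0, sent rp 0 → ok
  r4: data parity 0, sent rp 0 → ok
Recompute each column's even parity and compare to cp:
  c0: data parity 1, sent cp 0 → mismatch
  c1: data parity 1, sent cp 1 → ok
  c2: data parity 1, sent cp 1 → ok
  c3: data parity 0, sent cp 0 → ok
  c4: data parity 0, sent cp 0 → ok
Exactly one row (r0) and one column (c0) fail → the flipped bit is at their intersection.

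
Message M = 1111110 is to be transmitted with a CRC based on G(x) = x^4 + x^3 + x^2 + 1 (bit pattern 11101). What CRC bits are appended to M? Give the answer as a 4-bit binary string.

0110

Append 4 zeros: 11111100000. Divide by 11101 (XOR where the leading bit is 1):
  pos 0: 11111 XOR 11101 = 00010
  pos 3: 10100 XOR 11101 = 01001
  pos 4: 10010 XOR 11101 = 01111
  pos 5: 11110 XOR 11101 = 00011
Remainder (last 4 bits) = 0110. This is the CRC / FCS.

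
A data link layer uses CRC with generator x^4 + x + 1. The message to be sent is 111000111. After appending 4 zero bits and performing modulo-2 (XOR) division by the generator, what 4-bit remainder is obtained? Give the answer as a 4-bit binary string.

1111

Append 4 zeros: 1110001110000. Divide by 10011 (XOR where the leading bit is 1):
  pos 0: 11100 XOR 10011 = 01111
  pos 1: 11110 XOR 10011 = 01101
  pos 2: 11011 XOR 10011 = 01000
  pos 3: 10001 XOR 10011 = 00010
  pos 6: 10100 XOR 10011 = 00111
  pos 8: 11100 XOR 10011 = 01111
Remainder (last 4 bits) = 1111. This is the CRC / FCS.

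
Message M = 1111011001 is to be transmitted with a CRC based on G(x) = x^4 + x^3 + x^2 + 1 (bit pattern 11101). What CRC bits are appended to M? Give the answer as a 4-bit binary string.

0010

Append 4 zeros: 11110110010000. Divide by 11101 (XOR where the leading bit is 1):
  pos 0: 11110 XOR 11101 = 00011
  pos 3: 11110 XOR 11101 = 00011
  pos 6: 11010 XOR 11101 = 00111
  pos 8: 11100 XOR 11101 = 00001
Remainder (last 4 bits) = 0010. This is the CRC / FCS.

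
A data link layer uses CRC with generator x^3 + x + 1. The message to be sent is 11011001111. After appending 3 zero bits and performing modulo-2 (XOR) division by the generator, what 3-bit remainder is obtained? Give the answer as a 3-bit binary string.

010

Append 3 zeros: 11011001111000. Divide by 1011 (XOR where the leading bit is 1):
  pos 0: 1101 XOR 1011 = 0110
  pos 1: 1101 XOR 1011 = 0110
  pos 2: 1100 XOR 1011 = 0111
  pos 3: 1110 XOR 1011 = 0101
  pos 4: 1011 XOR 1011 = 0000
  pos 8: 1110 XOR 1011 = 0101
  pos 9: 1010 XOR 1011 = 0001
Remainder (last 3 bits) = 010. This is the CRC / FCS.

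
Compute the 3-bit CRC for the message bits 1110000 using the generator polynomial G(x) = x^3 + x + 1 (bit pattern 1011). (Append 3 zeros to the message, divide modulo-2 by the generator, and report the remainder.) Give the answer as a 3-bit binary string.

111

Append 3 zeros: 1110000000. Divide by 1011 (XOR where the leading bit is 1):
  pos 0: 1110 XOR 1011 = 0101
  pos 1: 1010 XOR 1011 = 0001
  pos 4: 1000 XOR 1011 = 0011
  pos 6: 1100 XOR 1011 = 0111
Remainder (last 3 bits) = 111. This is the CRC / FCS.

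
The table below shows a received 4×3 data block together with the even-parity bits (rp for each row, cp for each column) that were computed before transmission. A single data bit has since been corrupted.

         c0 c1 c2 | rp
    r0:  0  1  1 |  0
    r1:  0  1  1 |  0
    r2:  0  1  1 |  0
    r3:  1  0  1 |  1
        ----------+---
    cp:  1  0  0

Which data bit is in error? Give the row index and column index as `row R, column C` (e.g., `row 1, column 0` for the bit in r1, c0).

Recompute each row's even parity and compare to rp:
  r0: data parity 0, sent rp 0 → ok
  r1: data parity 0, sent rp 0 → ok
  r2: data parity 0, sent rp 0 → ok
  r3: data parity 0, sent rp 1 → mismatch
Recompute each column's even parity and compare to cp:
  c0: data parity 1, sent cp 1 → ok
  c1: data parity 1, sent cp 0 → mismatch
  c2: data parity 0, sent cp 0 → ok
Exactly one row (r3) and one column (c1) fail → the flipped bit is at their intersection.

row 3, column 1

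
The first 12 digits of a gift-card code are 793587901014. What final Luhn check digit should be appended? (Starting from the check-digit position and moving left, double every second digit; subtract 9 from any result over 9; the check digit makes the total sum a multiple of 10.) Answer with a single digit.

Partial digits right→left: 4 1 0 1 0 9 7 8 5 3 9 7
Double every second digit counting from the check-digit position (so the 1st, 3rd, 5th, ... of the partial from the right).
  doubled (with −9 where >9): 8 0 0 5 1 9 → sum 23
  kept as-is: 1 1 9 8 3 7 → sum 29
Total = 23 + 29 = 52.
Check digit = (10 − (52 mod 10)) mod 10 = 8.

8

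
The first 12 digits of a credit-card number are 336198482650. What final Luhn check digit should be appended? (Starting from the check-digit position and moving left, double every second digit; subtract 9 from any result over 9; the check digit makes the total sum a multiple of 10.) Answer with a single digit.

6

Partial digits right→left: 0 5 6 2 8 4 8 9 1 6 3 3
Double every second digit counting from the check-digit position (so the 1st, 3rd, 5th, ... of the partial from the right).
  doubled (with −9 where >9): 0 3 7 7 2 6 → sum 25
  kept as-is: 5 2 4 9 6 3 → sum 29
Total = 25 + 29 = 54.
Check digit = (10 − (54 mod 10)) mod 10 = 6.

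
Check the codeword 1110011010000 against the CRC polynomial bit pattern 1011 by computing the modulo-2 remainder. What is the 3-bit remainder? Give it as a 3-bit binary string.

000

Modulo-2 division of 1110011010000 by 1011:
  pos 0: 1110 XOR 1011 = 0101
  pos 1: 1010 XOR 1011 = 0001
  pos 4: 1110 XOR 1011 = 0101
  pos 5: 1011 XOR 1011 = 0000
Remainder = 000 (zero — the frame passes the CRC check).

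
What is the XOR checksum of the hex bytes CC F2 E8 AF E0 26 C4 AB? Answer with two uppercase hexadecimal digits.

D0

XOR the bytes together:
  start with 0xCC
  0xCC ⊕ 0xF2 = 0x3E
  0x3E ⊕ 0xE8 = 0xD6
  0xD6 ⊕ 0xAF = 0x79
  0x79 ⊕ 0xE0 = 0x99
  0x99 ⊕ 0x26 = 0xBF
  0xBF ⊕ 0xC4 = 0x7B
  0x7B ⊕ 0xAB = 0xD0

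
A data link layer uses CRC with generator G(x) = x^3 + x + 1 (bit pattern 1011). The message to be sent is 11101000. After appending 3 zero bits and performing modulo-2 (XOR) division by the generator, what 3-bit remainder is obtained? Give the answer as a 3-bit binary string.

Append 3 zeros: 11101000000. Divide by 1011 (XOR where the leading bit is 1):
  pos 0: 1110 XOR 1011 = 0101
  pos 1: 1011 XOR 1011 = 0000
Remainder (last 3 bits) = 000. This is the CRC / FCS.

000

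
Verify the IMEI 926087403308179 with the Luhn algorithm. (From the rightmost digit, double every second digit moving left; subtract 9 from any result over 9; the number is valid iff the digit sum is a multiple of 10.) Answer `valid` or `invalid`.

invalid

From the right, keep odd positions and double even positions (subtract 9 from any doubled value over 9):
  doubled (positions 2,4,...): 5 7 6 0 5 0 4 → sum 27
  kept (positions 1,3,...): 9 1 0 3 4 8 6 9 → sum 40
Total = 67.
67 mod 10 = 7, so the number is invalid.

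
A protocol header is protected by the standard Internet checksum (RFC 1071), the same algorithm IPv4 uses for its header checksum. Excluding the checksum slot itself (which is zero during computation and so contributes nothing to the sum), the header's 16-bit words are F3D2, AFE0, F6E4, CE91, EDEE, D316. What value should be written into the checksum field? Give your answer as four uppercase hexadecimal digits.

One's-complement addition (fold any carry out of bit 15 back into bit 0):
  0xF3D2 + 0xAFE0 = 0x1A3B2 → wrap carry → 0xA3B3
  0xA3B3 + 0xF6E4 = 0x19A97 → wrap carry → 0x9A98
  0x9A98 + 0xCE91 = 0x16929 → wrap carry → 0x692A
  0x692A + 0xEDEE = 0x15718 → wrap carry → 0x5719
  0x5719 + 0xD316 = 0x12A2F → wrap carry → 0x2A30
One's-complement sum = 0x2A30.
Checksum = ~0x2A30 & 0xFFFF = 0xD5CF.

D5CF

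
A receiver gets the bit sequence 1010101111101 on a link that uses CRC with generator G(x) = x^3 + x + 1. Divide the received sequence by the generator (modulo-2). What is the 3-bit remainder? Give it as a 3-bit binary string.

100

Modulo-2 division of 1010101111101 by 1011:
  pos 0: 1010 XOR 1011 = 0001
  pos 3: 1101 XOR 1011 = 0110
  pos 4: 1101 XOR 1011 = 0110
  pos 5: 1101 XOR 1011 = 0110
  pos 6: 1101 XOR 1011 = 0110
  pos 7: 1101 XOR 1011 = 0110
  pos 8: 1100 XOR 1011 = 0111
  pos 9: 1111 XOR 1011 = 0100
Remainder = 100 (nonzero — an error is detected).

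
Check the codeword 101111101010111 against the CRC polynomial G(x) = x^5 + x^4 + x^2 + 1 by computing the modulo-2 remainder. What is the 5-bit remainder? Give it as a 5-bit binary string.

Modulo-2 division of 101111101010111 by 110101:
  pos 0: 101111 XOR 110101 = 011010
  pos 1: 110101 XOR 110101 = 000000
  pos 8: 101011 XOR 110101 = 011110
  pos 9: 111101 XOR 110101 = 001000
Remainder = 01000 (nonzero — an error is detected).

01000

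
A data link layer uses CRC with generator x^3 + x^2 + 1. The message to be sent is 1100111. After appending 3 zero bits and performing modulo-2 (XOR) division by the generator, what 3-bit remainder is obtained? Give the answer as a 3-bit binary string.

Append 3 zeros: 1100111000. Divide by 1101 (XOR where the leading bit is 1):
  pos 0: 1100 XOR 1101 = 0001
  pos 3: 1111 XOR 1101 = 0010
  pos 5: 1000 XOR 1101 = 0101
  pos 6: 1010 XOR 1101 = 0111
Remainder (last 3 bits) = 111. This is the CRC / FCS.

111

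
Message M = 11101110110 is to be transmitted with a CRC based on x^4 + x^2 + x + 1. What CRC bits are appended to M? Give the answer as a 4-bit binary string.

1111

Append 4 zeros: 111011101100000. Divide by 10111 (XOR where the leading bit is 1):
  pos 0: 11101 XOR 10111 = 01010
  pos 1: 10101 XOR 10111 = 00010
  pos 4: 10101 XOR 10111 = 00010
  pos 7: 10100 XOR 10111 = 00011
  pos 10: 11000 XOR 10111 = 01111
Remainder (last 4 bits) = 1111. This is the CRC / FCS.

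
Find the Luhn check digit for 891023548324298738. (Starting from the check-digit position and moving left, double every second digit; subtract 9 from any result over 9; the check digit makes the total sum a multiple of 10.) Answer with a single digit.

3

Partial digits right→left: 8 3 7 8 9 2 4 2 3 8 4 5 3 2 0 1 9 8
Double every second digit counting from the check-digit position (so the 1st, 3rd, 5th, ... of the partial from the right).
  doubled (with −9 where >9): 7 5 9 8 6 8 6 0 9 → sum 58
  kept as-is: 3 8 2 2 8 5 2 1 8 → sum 39
Total = 58 + 39 = 97.
Check digit = (10 − (97 mod 10)) mod 10 = 3.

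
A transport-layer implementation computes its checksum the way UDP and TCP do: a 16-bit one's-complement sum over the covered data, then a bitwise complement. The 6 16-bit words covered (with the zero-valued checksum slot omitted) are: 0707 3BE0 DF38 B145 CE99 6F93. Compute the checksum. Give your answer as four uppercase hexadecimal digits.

One's-complement addition (fold any carry out of bit 15 back into bit 0):
  0x0707 + 0x3BE0 = 0x042E7
  0x42E7 + 0xDF38 = 0x1221F → wrap carry → 0x2220
  0x2220 + 0xB145 = 0x0D365
  0xD365 + 0xCE99 = 0x1A1FE → wrap carry → 0xA1FF
  0xA1FF + 0x6F93 = 0x11192 → wrap carry → 0x1193
One's-complement sum = 0x1193.
Checksum = ~0x1193 & 0xFFFF = 0xEE6C.

EE6C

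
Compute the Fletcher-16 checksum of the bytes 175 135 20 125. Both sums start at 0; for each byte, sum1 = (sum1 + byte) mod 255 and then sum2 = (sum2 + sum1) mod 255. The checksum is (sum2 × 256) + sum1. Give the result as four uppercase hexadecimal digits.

Running sums (mod 255):
  after byte 0 (175): sum1=175, sum2=175
  after byte 1 (135): sum1=55, sum2=230
  after byte 2 (20): sum1=75, sum2=50
  after byte 3 (125): sum1=200, sum2=250
Checksum = sum2·256 + sum1 = 250·256 + 200 = 64200 = 0xFAC8.

FAC8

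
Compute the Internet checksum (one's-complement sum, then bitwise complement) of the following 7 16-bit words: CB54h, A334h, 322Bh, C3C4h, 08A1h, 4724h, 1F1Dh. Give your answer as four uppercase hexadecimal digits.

One's-complement addition (fold any carry out of bit 15 back into bit 0):
  0xCB54 + 0xA334 = 0x16E88 → wrap carry → 0x6E89
  0x6E89 + 0x322B = 0x0A0B4
  0xA0B4 + 0xC3C4 = 0x16478 → wrap carry → 0x6479
  0x6479 + 0x08A1 = 0x06D1A
  0x6D1A + 0x4724 = 0x0B43E
  0xB43E + 0x1F1D = 0x0D35B
One's-complement sum = 0xD35B.
Checksum = ~0xD35B & 0xFFFF = 0x2CA4.

2CA4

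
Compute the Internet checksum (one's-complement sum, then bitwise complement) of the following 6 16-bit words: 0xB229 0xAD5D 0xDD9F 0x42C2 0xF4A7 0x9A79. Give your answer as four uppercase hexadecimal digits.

F0F4

One's-complement addition (fold any carry out of bit 15 back into bit 0):
  0xB229 + 0xAD5D = 0x15F86 → wrap carry → 0x5F87
  0x5F87 + 0xDD9F = 0x13D26 → wrap carry → 0x3D27
  0x3D27 + 0x42C2 = 0x07FE9
  0x7FE9 + 0xF4A7 = 0x17490 → wrap carry → 0x7491
  0x7491 + 0x9A79 = 0x10F0A → wrap carry → 0x0F0B
One's-complement sum = 0x0F0B.
Checksum = ~0x0F0B & 0xFFFF = 0xF0F4.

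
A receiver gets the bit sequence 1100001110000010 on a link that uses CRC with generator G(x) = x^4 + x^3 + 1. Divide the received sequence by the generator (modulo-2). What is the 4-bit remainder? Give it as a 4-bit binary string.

Modulo-2 division of 1100001110000010 by 11001:
  pos 0: 11000 XOR 11001 = 00001
  pos 4: 10111 XOR 11001 = 01110
  pos 5: 11100 XOR 11001 = 00101
  pos 7: 10100 XOR 11001 = 01101
  pos 8: 11010 XOR 11001 = 00011
  pos 11: 11010 XOR 11001 = 00011
Remainder = 0011 (nonzero — an error is detected).

0011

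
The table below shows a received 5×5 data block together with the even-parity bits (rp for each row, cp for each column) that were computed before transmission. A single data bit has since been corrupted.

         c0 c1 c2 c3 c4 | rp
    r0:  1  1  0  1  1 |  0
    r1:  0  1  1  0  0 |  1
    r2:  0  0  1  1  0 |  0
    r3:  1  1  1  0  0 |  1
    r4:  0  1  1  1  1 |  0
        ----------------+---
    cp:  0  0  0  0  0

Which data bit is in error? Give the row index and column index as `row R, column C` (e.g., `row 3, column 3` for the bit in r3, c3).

Recompute each row's even parity and compare to rp:
  r0: data parity 0, sent rp 0 → ok
  r1: data parity 0, sent rp 1 → mismatch
  r2: data parity 0, sent rp 0 → ok
  r3: data parity 1, sent rp 1 → ok
  r4: data parity 0, sent rp 0 → ok
Recompute each column's even parity and compare to cp:
  c0: data parity 0, sent cp 0 → ok
  c1: data parity 0, sent cp 0 → ok
  c2: data parity 0, sent cp 0 → ok
  c3: data parity 1, sent cp 0 → mismatch
  c4: data parity 0, sent cp 0 → ok
Exactly one row (r1) and one column (c3) fail → the flipped bit is at their intersection.

row 1, column 3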